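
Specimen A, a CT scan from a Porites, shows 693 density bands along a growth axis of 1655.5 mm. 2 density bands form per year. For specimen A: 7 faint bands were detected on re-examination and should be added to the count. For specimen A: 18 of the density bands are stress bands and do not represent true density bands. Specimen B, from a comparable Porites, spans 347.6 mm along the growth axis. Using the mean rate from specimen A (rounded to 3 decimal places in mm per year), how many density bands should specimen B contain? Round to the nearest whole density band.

Specimen A: correcting the raw count gives 693 − 18 + 7 = 682 true density bands.
Specimen A: 682 density bands at 2 per year is 682 / 2 = 341 years.
A: Extension rate ≈ 1655.5 / 341 = 4.855 mm per year.
B spans 347.6 / 4.855 = 71.60 years; at 2 density bands per year that is 71.60 × 2 ≈ 143 density bands.

143 density bands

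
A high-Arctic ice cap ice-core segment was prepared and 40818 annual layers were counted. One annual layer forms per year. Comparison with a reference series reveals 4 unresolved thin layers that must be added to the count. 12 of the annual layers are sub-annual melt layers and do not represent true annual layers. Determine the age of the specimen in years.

40810 years

Correcting the raw count gives 40818 − 12 + 4 = 40810 true annual layers.
At one annual layer per year, that is 40810 years.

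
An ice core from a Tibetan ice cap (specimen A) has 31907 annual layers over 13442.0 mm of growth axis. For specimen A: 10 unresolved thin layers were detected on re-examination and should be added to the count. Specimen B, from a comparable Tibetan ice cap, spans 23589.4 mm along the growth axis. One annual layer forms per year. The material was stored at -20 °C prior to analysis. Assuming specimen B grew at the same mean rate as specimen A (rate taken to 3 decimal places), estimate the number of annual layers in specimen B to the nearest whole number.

Specimen A: true annual layer count = 31907 + 10 = 31917.
A: Extension rate ≈ 13442.0 / 31917 = 0.421 mm/yr.
Specimen B: 23589.4 mm / 0.421 mm per year = 56031.83 years ≈ 56032 annual layers.

56032 annual layers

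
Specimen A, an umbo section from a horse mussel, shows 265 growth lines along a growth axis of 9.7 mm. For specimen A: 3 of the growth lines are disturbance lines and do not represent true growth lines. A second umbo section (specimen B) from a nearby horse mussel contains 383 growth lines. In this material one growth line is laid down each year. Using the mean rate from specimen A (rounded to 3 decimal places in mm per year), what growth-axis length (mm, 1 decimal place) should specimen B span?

14.2 mm

Specimen A: true growth line count = 265 − 3 = 262.
A: Mean rate = 9.7 mm / 262 years ≈ 0.037 mm/year.
B's length ≈ 0.037 × 383 = 14.2 mm.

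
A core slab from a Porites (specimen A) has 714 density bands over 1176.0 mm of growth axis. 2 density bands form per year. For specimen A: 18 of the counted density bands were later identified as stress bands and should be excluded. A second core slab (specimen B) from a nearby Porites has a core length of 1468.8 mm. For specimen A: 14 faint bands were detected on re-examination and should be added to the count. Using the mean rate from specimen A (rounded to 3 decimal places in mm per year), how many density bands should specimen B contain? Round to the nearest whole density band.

Specimen A: after corrections the count is 714 − 18 + 14 = 710 density bands.
Specimen A: with 2 density bands per year, 710 / 2 = 355 years.
A: Extension rate ≈ 1176.0 / 355 = 3.313 mm/yr.
For B, 1468.8 / 3.313 = 443.34 years; at 2 density bands per year that is 443.34 × 2 ≈ 887 density bands.

887 density bands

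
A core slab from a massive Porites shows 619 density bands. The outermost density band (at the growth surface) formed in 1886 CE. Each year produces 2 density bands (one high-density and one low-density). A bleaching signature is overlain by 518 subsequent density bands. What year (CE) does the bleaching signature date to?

518 density bands post-date the bleaching signature.
518 density bands at 2 per year is 518 / 2 = 259 years.
Counting back 259 years from 1886 CE places the bleaching signature in 1886 − 259 = 1627 CE.

1627 CE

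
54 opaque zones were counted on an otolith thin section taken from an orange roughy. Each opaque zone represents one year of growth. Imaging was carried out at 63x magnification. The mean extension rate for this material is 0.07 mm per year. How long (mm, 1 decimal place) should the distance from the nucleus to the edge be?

3.8 mm

54 years of growth are recorded.
Predicted length = 0.07 mm/year × 54 years = 3.8 mm.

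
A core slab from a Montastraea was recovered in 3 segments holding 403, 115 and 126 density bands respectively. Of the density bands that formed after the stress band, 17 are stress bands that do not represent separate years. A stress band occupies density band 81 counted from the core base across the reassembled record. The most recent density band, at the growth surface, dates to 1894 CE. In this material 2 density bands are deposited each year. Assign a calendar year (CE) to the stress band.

Total density bands = 403 + 115 + 126 = 644.
644 − 81 = 563 density bands lie beyond the stress band toward the growth surface.
Removing the 17 false density bands leaves 563 − 17 = 546 true density bands beyond the stress band.
With 2 density bands per year, 546 / 2 = 273 years.
Counting back 273 years from 1894 CE places the stress band in 1894 − 273 = 1621 CE.

1621 CE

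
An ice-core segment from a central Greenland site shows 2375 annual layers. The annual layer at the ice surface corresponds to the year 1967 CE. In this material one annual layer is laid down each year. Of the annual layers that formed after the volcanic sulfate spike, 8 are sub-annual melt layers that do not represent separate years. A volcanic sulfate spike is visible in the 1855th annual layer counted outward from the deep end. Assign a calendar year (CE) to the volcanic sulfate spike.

The volcanic sulfate spike sits at annual layer 1855 from the deep end, so 2375 − 1855 = 520 annual layers formed after it.
520 − 8 false = 512 true annual layers after the volcanic sulfate spike.
The annual layer at the ice surface is 1967 CE, so the volcanic sulfate spike dates to 1967 − 512 = 1455 CE.

1455 CE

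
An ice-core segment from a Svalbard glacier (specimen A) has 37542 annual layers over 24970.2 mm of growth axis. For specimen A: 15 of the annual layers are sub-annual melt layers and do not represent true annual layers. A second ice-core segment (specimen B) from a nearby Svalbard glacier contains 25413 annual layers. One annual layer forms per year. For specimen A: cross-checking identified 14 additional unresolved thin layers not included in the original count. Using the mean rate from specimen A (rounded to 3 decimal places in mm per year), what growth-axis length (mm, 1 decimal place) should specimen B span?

16899.6 mm

Specimen A: after corrections the count is 37542 − 15 + 14 = 37541 annual layers.
A: Mean rate = 24970.2 mm / 37541 years ≈ 0.665 mm per year.
Length of B = 0.665 × 25413 = 16899.6 mm.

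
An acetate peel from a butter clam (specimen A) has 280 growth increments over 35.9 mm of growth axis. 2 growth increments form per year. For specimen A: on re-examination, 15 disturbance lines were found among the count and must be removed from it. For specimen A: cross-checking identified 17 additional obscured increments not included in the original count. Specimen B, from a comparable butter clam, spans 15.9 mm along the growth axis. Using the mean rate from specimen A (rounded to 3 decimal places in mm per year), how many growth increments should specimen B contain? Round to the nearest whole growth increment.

Specimen A: correcting the raw count gives 280 − 15 + 17 = 282 true growth increments.
Specimen A: dividing by 2 growth increments per year: 282 / 2 = 141 years.
A: 35.9 mm over 141 years gives 35.9 / 141 ≈ 0.255 mm/year.
B spans 15.9 / 0.255 = 62.35 years; at 2 growth increments per year that is 62.35 × 2 ≈ 125 growth increments.

125 growth increments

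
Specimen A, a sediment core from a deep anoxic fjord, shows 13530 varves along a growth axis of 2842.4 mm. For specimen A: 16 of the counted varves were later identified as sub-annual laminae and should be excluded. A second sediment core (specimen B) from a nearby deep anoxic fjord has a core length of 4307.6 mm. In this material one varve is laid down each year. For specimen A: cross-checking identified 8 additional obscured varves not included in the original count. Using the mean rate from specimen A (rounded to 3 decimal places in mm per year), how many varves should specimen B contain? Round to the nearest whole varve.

20512 varves

Specimen A: after corrections the count is 13530 − 16 + 8 = 13522 varves.
A: Extension rate ≈ 2842.4 / 13522 = 0.210 mm per year.
For B, 4307.6 / 0.210 = 20512.38 years ≈ 20512 varves.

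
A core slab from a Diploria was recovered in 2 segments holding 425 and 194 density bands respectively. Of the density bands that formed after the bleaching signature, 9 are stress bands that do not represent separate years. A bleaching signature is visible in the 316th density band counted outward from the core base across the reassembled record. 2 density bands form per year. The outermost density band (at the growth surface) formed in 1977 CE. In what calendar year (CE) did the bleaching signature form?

Total density bands = 425 + 194 = 619.
619 − 316 = 303 density bands lie beyond the bleaching signature toward the growth surface.
Removing the 9 false density bands leaves 303 − 9 = 294 true density bands beyond the bleaching signature.
Dividing by 2 density bands per year: 294 / 2 = 147 years.
The density band at the growth surface is 1977 CE, so the bleaching signature dates to 1977 − 147 = 1830 CE.

1830 CE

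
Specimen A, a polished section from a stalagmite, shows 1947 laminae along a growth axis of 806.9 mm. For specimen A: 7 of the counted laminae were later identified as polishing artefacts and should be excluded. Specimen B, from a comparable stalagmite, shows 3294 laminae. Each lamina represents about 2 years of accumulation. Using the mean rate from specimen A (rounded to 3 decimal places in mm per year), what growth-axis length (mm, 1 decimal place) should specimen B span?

1370.3 mm

Specimen A: after corrections the count is 1947 − 7 = 1940 laminae.
Specimen A: 1940 laminae at 2 years each span 1940 × 2 = 3880 years.
A: 806.9 mm over 3880 years gives 806.9 / 3880 ≈ 0.208 mm per year.
Specimen B: at 2 years per lamina, 3294 × 2 = 6588 years. For B, 0.208 mm/year × 6588 years = 1370.3 mm.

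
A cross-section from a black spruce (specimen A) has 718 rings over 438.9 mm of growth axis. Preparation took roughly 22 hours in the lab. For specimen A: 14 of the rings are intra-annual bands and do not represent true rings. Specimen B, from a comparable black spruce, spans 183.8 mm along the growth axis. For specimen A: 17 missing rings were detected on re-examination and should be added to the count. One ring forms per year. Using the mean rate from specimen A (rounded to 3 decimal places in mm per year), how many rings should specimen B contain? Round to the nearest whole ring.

Specimen A: adjusted count: 718 − 14 + 17 = 721 rings.
A: 438.9 mm over 721 years gives 438.9 / 721 ≈ 0.609 mm/year.
B spans 183.8 / 0.609 = 301.81 years ≈ 302 rings.

302 rings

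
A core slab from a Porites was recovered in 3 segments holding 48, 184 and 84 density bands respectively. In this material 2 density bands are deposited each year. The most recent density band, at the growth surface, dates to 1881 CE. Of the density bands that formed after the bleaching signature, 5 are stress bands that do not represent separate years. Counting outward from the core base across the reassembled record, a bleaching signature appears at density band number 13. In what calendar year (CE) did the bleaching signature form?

1732 CE

Total density bands = 48 + 184 + 84 = 316.
Between density band 13 and the growth surface there are 316 − 13 = 303 density bands.
303 − 5 false = 298 true density bands after the bleaching signature.
298 density bands at 2 per year is 298 / 2 = 149 years.
Counting back 149 years from 1881 CE places the bleaching signature in 1881 − 149 = 1732 CE.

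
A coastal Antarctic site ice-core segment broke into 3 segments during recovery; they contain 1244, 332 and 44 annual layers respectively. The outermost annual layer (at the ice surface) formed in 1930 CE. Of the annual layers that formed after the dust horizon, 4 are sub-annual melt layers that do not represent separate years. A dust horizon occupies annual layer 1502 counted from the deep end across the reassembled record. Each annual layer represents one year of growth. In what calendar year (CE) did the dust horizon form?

1816 CE

Total annual layers = 1244 + 332 + 44 = 1620.
Between annual layer 1502 and the ice surface there are 1620 − 1502 = 118 annual layers.
118 − 4 false = 114 true annual layers after the dust horizon.
1930 − 114 = 1816 CE.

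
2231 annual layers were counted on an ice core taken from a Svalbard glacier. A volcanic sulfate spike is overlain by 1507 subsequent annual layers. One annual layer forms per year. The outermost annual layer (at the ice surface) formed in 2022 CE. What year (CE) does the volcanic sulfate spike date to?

515 CE

1507 annual layers post-date the volcanic sulfate spike.
The annual layer at the ice surface is 2022 CE, so the volcanic sulfate spike dates to 2022 − 1507 = 515 CE.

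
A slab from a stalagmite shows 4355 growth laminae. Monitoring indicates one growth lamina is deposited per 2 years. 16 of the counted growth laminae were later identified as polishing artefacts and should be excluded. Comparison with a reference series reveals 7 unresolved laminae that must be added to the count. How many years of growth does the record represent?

8692 years

True growth lamina count = 4355 − 16 + 7 = 4346.
At 2 years per growth lamina, 4346 × 2 = 8692 years.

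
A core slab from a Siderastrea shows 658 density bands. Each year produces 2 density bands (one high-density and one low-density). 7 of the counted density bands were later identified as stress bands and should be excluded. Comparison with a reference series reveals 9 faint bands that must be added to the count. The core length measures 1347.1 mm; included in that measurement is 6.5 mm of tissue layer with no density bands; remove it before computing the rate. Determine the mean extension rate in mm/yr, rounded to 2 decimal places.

Adjusted count: 658 − 7 + 9 = 660 density bands.
660 density bands at 2 per year is 660 / 2 = 330 years.
Net length = 1347.1 − 6.5 = 1340.6 mm.
Mean rate = 1340.6 mm / 330 years ≈ 4.06 mm/yr.

4.06 mm/yr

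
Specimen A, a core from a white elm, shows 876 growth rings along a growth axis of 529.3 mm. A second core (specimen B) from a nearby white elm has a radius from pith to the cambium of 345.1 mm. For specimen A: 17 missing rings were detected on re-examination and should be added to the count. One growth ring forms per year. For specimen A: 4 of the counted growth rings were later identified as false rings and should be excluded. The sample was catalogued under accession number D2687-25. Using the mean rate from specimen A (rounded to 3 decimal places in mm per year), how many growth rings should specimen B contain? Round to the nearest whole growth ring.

Specimen A: correcting the raw count gives 876 − 4 + 17 = 889 true growth rings.
A: Mean rate = 529.3 mm / 889 years ≈ 0.595 mm/year.
B spans 345.1 / 0.595 = 580.00 years ≈ 580 growth rings.

580 growth rings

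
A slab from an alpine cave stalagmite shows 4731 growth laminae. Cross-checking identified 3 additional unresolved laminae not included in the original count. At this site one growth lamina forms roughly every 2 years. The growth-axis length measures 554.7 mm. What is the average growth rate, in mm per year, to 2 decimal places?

After corrections the count is 4731 + 3 = 4734 growth laminae.
Multiplying by 2 years per growth lamina: 4734 × 2 = 9468 years.
554.7 mm over 9468 years gives 554.7 / 9468 ≈ 0.06 mm per year.

0.06 mm per year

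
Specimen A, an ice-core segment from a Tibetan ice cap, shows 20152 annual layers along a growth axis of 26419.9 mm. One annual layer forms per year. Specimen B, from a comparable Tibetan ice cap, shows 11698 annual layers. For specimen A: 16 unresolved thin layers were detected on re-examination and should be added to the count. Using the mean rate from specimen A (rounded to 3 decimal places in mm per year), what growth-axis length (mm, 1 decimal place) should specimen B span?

Specimen A: adjusted count: 20152 + 16 = 20168 annual layers.
A: Extension rate ≈ 26419.9 / 20168 = 1.310 mm/year.
Length of B = 1.310 × 11698 = 15324.4 mm.

15324.4 mm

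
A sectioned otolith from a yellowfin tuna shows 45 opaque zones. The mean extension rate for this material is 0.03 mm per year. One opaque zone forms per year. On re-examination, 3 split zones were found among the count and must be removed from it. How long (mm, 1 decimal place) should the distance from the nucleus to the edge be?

After corrections the count is 45 − 3 = 42 opaque zones.
Predicted length = 0.03 mm/year × 42 years = 1.3 mm.

1.3 mm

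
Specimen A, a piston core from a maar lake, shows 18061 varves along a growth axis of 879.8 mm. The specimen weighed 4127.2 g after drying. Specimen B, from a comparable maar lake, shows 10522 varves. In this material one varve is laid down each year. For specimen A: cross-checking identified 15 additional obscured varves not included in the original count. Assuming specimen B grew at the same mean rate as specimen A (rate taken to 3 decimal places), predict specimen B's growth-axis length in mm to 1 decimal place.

Specimen A: true varve count = 18061 + 15 = 18076.
A: Extension rate ≈ 879.8 / 18076 = 0.049 mm/yr.
Length of B = 0.049 × 10522 = 515.6 mm.

515.6 mm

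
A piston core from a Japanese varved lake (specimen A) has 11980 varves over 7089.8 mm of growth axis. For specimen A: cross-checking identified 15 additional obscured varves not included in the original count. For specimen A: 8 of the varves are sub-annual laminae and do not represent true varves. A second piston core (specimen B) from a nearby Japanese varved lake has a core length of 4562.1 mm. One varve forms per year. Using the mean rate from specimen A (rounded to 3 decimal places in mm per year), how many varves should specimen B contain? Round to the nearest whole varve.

Specimen A: true varve count = 11980 − 8 + 15 = 11987.
A: 7089.8 mm over 11987 years gives 7089.8 / 11987 ≈ 0.591 mm per year.
B spans 4562.1 / 0.591 = 7719.29 years ≈ 7719 varves.

7719 varves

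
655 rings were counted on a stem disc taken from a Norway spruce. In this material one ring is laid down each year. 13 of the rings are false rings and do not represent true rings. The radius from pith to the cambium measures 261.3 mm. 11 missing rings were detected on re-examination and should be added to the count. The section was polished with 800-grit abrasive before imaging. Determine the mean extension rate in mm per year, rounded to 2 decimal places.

True ring count = 655 − 13 + 11 = 653.
Extension rate ≈ 261.3 / 653 = 0.40 mm per year.

0.40 mm per year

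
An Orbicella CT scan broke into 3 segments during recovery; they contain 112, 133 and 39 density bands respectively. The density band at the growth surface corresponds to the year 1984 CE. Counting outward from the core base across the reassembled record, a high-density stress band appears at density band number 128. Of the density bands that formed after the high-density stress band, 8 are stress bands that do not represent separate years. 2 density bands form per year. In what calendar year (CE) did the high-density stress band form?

1910 CE

Total density bands = 112 + 133 + 39 = 284.
Between density band 128 and the growth surface there are 284 − 128 = 156 density bands.
Excluding 8 false density bands: 156 − 8 = 148.
148 density bands at 2 per year is 148 / 2 = 74 years.
1984 − 74 = 1910 CE.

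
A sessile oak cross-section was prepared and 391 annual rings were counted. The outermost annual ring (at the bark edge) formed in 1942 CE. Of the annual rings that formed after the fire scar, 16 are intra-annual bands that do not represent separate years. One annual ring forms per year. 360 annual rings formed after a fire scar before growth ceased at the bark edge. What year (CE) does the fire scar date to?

There are 360 annual rings younger than the fire scar.
360 − 16 false = 344 true annual rings after the fire scar.
1942 − 344 = 1598 CE.

1598 CE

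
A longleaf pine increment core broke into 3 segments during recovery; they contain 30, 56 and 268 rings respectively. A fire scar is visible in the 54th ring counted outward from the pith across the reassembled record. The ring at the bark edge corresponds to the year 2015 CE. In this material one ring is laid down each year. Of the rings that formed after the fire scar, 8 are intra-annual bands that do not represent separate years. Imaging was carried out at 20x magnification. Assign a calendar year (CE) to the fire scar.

Total rings = 30 + 56 + 268 = 354.
The fire scar sits at ring 54 from the pith, so 354 − 54 = 300 rings formed after it.
Removing the 8 false rings leaves 300 − 8 = 292 true rings beyond the fire scar.
2015 − 292 = 1723 CE.

1723 CE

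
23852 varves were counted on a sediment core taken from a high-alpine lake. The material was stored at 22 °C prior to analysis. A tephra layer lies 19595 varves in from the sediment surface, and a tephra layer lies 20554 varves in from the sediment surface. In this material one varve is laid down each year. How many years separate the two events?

959 years

20554 − 19595 = 959 varves lie between the two events.
One varve per year makes the interval 959 years.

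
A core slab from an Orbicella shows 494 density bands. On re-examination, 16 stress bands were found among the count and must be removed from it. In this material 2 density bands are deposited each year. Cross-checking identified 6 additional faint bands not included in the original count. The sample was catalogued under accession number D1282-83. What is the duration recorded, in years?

Correcting the raw count gives 494 − 16 + 6 = 484 true density bands.
484 density bands at 2 per year is 484 / 2 = 242 years.

242 years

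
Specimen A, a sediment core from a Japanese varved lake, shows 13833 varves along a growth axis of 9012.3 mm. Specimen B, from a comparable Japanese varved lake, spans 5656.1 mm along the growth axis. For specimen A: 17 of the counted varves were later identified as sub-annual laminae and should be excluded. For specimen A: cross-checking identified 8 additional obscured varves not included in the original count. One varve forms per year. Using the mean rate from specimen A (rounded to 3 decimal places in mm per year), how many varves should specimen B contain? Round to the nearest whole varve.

8675 varves

Specimen A: adjusted count: 13833 − 17 + 8 = 13824 varves.
A: Extension rate ≈ 9012.3 / 13824 = 0.652 mm per year.
B spans 5656.1 / 0.652 = 8675.00 years ≈ 8675 varves.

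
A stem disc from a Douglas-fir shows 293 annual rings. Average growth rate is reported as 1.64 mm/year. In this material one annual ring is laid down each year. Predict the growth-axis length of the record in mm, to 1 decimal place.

293 years of growth are recorded.
Length ≈ 1.64 × 293 = 480.5 mm.

480.5 mm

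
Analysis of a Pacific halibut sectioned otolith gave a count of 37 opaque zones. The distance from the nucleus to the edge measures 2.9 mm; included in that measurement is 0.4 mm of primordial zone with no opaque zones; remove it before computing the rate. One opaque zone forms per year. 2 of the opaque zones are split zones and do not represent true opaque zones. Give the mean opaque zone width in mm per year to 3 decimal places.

0.071 mm per year

True opaque zone count = 37 − 2 = 35.
Net length = 2.9 − 0.4 = 2.5 mm.
2.5 mm over 35 years gives 2.5 / 35 ≈ 0.071 mm per year.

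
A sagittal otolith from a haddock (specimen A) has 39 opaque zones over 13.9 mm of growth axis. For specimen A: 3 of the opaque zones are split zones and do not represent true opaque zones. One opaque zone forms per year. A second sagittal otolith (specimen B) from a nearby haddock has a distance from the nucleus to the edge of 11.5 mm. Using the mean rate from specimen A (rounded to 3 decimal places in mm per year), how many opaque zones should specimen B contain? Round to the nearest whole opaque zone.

30 opaque zones

Specimen A: after corrections the count is 39 − 3 = 36 opaque zones.
A: Extension rate ≈ 13.9 / 36 = 0.386 mm per year.
For B, 11.5 / 0.386 = 29.79 years ≈ 30 opaque zones.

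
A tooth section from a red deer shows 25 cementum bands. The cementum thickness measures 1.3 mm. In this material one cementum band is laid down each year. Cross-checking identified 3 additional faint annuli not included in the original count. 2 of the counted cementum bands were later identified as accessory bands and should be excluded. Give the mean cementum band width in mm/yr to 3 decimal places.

After corrections the count is 25 − 2 + 3 = 26 cementum bands.
Extension rate ≈ 1.3 / 26 = 0.050 mm/yr.

0.050 mm/yr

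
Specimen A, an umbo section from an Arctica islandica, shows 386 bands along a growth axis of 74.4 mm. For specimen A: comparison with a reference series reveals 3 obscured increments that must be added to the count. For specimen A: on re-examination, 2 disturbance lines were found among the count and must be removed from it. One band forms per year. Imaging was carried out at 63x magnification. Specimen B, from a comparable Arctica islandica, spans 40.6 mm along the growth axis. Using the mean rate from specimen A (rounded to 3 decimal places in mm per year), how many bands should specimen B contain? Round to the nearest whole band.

Specimen A: correcting the raw count gives 386 − 2 + 3 = 387 true bands.
A: 74.4 mm over 387 years gives 74.4 / 387 ≈ 0.192 mm/year.
For B, 40.6 / 0.192 = 211.46 years ≈ 211 bands.

211 bands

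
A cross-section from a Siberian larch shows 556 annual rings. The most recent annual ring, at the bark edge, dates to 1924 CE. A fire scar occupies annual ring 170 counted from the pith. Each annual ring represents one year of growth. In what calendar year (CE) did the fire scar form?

1538 CE

The fire scar sits at annual ring 170 from the pith, so 556 − 170 = 386 annual rings formed after it.
Counting back 386 years from 1924 CE places the fire scar in 1924 − 386 = 1538 CE.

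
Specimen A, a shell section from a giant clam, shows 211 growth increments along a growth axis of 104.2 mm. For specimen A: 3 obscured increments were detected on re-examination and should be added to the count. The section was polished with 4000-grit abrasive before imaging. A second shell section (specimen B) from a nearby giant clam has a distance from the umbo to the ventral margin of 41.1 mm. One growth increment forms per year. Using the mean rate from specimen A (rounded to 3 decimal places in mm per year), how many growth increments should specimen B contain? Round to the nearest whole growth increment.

84 growth increments

Specimen A: true growth increment count = 211 + 3 = 214.
A: Mean rate = 104.2 mm / 214 years ≈ 0.487 mm/yr.
Specimen B: 41.1 mm / 0.487 mm per year = 84.39 years ≈ 84 growth increments.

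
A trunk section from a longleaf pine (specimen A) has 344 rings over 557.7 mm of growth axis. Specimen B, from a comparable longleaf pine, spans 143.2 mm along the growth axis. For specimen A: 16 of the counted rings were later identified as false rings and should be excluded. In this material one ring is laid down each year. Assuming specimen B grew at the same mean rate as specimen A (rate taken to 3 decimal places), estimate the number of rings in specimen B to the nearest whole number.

84 rings

Specimen A: after corrections the count is 344 − 16 = 328 rings.
A: Mean rate = 557.7 mm / 328 years ≈ 1.700 mm per year.
B spans 143.2 / 1.700 = 84.24 years ≈ 84 rings.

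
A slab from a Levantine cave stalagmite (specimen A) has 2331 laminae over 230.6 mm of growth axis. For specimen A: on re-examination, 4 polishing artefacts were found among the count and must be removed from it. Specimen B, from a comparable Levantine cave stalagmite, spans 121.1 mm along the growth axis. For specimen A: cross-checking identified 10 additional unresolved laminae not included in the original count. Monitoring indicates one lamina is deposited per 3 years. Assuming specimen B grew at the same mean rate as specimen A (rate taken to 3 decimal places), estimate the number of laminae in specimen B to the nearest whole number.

1223 laminae

Specimen A: after corrections the count is 2331 − 4 + 10 = 2337 laminae.
Specimen A: at 3 years per lamina, 2337 × 3 = 7011 years.
A: Extension rate ≈ 230.6 / 7011 = 0.033 mm per year.
B spans 121.1 / 0.033 = 3669.70 years; at 3 years per lamina that is 3669.70 / 3 ≈ 1223 laminae.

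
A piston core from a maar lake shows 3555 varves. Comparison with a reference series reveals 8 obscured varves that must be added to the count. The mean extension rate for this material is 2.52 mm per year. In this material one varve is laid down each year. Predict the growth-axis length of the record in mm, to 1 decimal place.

8978.8 mm

Adjusted count: 3555 + 8 = 3563 varves.
3563 years at 2.52 mm/year gives 2.52 × 3563 = 8978.8 mm.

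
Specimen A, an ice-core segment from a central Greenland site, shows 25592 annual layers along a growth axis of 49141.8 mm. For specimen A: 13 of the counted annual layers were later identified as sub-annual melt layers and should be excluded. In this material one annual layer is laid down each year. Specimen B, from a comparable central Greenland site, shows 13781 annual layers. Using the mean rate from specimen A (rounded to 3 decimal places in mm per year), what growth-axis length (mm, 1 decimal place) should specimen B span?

Specimen A: true annual layer count = 25592 − 13 = 25579.
A: Mean rate = 49141.8 mm / 25579 years ≈ 1.921 mm/yr.
B's length ≈ 1.921 × 13781 = 26473.3 mm.

26473.3 mm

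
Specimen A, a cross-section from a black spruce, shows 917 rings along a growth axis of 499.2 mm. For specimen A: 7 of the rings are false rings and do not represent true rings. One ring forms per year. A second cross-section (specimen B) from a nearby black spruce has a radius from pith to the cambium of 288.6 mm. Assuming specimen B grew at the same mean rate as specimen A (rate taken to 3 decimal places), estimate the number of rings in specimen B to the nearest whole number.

526 rings

Specimen A: adjusted count: 917 − 7 = 910 rings.
A: Extension rate ≈ 499.2 / 910 = 0.549 mm/yr.
Specimen B: 288.6 mm / 0.549 mm per year = 525.68 years ≈ 526 rings.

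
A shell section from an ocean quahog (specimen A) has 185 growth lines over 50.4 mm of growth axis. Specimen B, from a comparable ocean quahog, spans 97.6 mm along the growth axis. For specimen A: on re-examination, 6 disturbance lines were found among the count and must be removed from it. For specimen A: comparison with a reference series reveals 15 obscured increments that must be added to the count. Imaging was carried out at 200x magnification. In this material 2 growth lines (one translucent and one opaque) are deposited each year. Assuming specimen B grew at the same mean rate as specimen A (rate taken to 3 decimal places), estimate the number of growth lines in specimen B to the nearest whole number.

375 growth lines

Specimen A: true growth line count = 185 − 6 + 15 = 194.
Specimen A: dividing by 2 growth lines per year: 194 / 2 = 97 years.
A: Extension rate ≈ 50.4 / 97 = 0.520 mm/year.
B spans 97.6 / 0.520 = 187.69 years; at 2 growth lines per year that is 187.69 × 2 ≈ 375 growth lines.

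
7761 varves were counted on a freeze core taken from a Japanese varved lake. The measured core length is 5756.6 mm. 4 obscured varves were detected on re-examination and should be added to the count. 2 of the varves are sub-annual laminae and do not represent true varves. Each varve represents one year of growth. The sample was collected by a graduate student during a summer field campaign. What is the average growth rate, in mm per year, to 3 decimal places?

0.742 mm per year

True varve count = 7761 − 2 + 4 = 7763.
Mean rate = 5756.6 mm / 7763 years ≈ 0.742 mm per year.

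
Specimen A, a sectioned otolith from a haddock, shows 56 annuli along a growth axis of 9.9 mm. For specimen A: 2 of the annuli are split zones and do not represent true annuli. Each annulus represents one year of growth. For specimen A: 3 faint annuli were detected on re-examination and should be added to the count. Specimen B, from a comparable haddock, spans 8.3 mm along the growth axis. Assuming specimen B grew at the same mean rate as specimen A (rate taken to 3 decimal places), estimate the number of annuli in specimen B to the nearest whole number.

Specimen A: adjusted count: 56 − 2 + 3 = 57 annuli.
A: Mean rate = 9.9 mm / 57 years ≈ 0.174 mm/year.
B spans 8.3 / 0.174 = 47.70 years ≈ 48 annuli.

48 annuli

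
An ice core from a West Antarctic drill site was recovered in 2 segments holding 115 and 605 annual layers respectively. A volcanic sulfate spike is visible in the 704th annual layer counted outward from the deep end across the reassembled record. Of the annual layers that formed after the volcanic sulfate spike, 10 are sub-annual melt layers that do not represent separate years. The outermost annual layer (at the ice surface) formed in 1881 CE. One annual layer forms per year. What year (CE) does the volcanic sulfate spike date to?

Total annual layers = 115 + 605 = 720.
Between annual layer 704 and the ice surface there are 720 − 704 = 16 annual layers.
Excluding 10 false annual layers: 16 − 10 = 6.
Counting back 6 years from 1881 CE places the volcanic sulfate spike in 1881 − 6 = 1875 CE.

1875 CE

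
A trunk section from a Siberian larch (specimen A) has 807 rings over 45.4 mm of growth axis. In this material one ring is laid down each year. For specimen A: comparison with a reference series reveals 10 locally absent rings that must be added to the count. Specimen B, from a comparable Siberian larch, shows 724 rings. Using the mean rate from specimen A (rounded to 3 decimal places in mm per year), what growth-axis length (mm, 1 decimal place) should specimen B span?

Specimen A: adjusted count: 807 + 10 = 817 rings.
A: Extension rate ≈ 45.4 / 817 = 0.056 mm/yr.
B's length ≈ 0.056 × 724 = 40.5 mm.

40.5 mm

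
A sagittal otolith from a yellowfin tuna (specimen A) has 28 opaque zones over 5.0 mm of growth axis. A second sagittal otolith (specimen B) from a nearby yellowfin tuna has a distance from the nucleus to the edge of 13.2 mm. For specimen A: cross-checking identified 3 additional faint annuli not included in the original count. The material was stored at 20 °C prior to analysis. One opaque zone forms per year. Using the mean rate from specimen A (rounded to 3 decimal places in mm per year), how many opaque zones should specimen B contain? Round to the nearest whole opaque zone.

82 opaque zones

Specimen A: correcting the raw count gives 28 + 3 = 31 true opaque zones.
A: Mean rate = 5.0 mm / 31 years ≈ 0.161 mm/year.
B spans 13.2 / 0.161 = 81.99 years ≈ 82 opaque zones.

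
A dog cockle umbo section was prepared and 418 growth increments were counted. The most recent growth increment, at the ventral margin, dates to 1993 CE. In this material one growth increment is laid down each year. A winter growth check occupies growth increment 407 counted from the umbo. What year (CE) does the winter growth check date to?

The winter growth check sits at growth increment 407 from the umbo, so 418 − 407 = 11 growth increments formed after it.
Counting back 11 years from 1993 CE places the winter growth check in 1993 − 11 = 1982 CE.

1982 CE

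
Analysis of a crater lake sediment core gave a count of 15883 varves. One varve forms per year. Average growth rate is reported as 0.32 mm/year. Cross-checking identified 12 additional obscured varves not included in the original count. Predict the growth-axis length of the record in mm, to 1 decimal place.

5086.4 mm

Correcting the raw count gives 15883 + 12 = 15895 true varves.
15895 years at 0.32 mm/year gives 0.32 × 15895 = 5086.4 mm.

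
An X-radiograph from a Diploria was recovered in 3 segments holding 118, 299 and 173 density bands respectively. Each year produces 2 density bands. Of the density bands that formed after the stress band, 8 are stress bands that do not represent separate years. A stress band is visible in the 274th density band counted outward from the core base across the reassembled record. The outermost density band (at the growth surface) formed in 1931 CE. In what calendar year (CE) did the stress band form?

1777 CE

Total density bands = 118 + 299 + 173 = 590.
Between density band 274 and the growth surface there are 590 − 274 = 316 density bands.
Removing the 8 false density bands leaves 316 − 8 = 308 true density bands beyond the stress band.
Dividing by 2 density bands per year: 308 / 2 = 154 years.
1931 − 154 = 1777 CE.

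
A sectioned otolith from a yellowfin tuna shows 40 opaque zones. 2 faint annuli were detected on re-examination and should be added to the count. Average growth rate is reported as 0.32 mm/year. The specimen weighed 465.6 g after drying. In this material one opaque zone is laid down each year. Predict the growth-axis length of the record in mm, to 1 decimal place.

13.4 mm

After corrections the count is 40 + 2 = 42 opaque zones.
42 years at 0.32 mm/year gives 0.32 × 42 = 13.4 mm.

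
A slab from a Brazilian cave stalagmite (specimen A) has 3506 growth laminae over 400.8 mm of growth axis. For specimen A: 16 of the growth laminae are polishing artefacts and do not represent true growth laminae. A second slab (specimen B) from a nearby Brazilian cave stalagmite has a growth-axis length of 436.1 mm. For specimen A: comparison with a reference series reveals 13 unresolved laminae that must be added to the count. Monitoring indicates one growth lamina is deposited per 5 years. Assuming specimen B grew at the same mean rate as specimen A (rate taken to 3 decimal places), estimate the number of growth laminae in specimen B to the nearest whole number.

Specimen A: correcting the raw count gives 3506 − 16 + 13 = 3503 true growth laminae.
Specimen A: at 5 years per growth lamina, 3503 × 5 = 17515 years.
A: Extension rate ≈ 400.8 / 17515 = 0.023 mm per year.
Specimen B: 436.1 mm / 0.023 mm per year = 18960.87 years; at 5 years per growth lamina that is 18960.87 / 5 ≈ 3792 growth laminae.

3792 growth laminae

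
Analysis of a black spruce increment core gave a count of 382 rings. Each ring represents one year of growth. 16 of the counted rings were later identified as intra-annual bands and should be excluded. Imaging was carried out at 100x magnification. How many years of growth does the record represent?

Correcting the raw count gives 382 − 16 = 366 true rings.
With a one-to-one ring periodicity this is 366 years.

366 years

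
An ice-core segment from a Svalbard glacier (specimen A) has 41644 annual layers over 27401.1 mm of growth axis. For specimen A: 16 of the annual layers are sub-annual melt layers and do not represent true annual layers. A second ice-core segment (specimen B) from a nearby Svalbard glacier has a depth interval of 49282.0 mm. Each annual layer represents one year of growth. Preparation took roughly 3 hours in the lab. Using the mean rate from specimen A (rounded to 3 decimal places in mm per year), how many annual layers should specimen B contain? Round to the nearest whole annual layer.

Specimen A: after corrections the count is 41644 − 16 = 41628 annual layers.
A: Extension rate ≈ 27401.1 / 41628 = 0.658 mm per year.
Specimen B: 49282.0 mm / 0.658 mm per year = 74896.66 years ≈ 74897 annual layers.

74897 annual layers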